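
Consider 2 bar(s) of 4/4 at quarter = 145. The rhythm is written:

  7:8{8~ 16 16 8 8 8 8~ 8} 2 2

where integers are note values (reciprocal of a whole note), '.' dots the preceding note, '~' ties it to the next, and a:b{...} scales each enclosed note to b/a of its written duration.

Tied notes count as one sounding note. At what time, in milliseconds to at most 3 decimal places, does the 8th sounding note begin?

1. 0.0ms @ 0 + 354.68ms (6/7)
2. 354.68ms @ 6/7 + 118.227ms (2/7)
3. 472.906ms @ 8/7 + 236.453ms (4/7)
4. 709.36ms @ 12/7 + 236.453ms (4/7)
5. 945.813ms @ 16/7 + 236.453ms (4/7)
6. 1182.266ms @ 20/7 + 472.906ms (8/7)
7. 1655.172ms @ 4 + 827.586ms (2)
8. 2482.759ms @ 6 + 827.586ms (2)

note 8 onset = 6b = 2482.759ms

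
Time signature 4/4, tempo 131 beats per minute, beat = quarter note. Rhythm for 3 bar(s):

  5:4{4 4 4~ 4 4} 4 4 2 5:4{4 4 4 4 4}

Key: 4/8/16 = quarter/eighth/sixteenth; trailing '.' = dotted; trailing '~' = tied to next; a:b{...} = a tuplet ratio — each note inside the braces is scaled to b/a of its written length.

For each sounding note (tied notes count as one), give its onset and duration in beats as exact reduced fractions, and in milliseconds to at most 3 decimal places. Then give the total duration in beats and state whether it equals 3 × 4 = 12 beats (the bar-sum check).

1) 0.0ms=0b +366.412ms=4/5b
2) 366.412ms=4/5b +366.412ms=4/5b
3) 732.824ms=8/5b +732.824ms=8/5b
4) 1465.649ms=16/5b +366.412ms=4/5b
5) 1832.061ms=4b +458.015ms=1b
6) 2290.076ms=5b +458.015ms=1b
7) 2748.092ms=6b +916.031ms=2b
8) 3664.122ms=8b +366.412ms=4/5b
9) 4030.534ms=44/5b +366.412ms=4/5b
10) 4396.947ms=48/5b +366.412ms=4/5b
11) 4763.359ms=52/5b +366.412ms=4/5b
12) 5129.771ms=56/5b +366.412ms=4/5b
Σ=12b of 12 (131bpm 4/4) — PASS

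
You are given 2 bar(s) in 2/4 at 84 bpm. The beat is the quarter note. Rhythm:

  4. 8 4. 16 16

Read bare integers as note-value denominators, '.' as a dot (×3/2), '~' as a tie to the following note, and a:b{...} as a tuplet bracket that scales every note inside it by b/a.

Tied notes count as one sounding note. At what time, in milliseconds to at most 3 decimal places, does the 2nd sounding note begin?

note 2 onset = 3/2b = 1071.429ms

1. 0.0ms @ 0 + 1071.429ms (3/2)
2. 1071.429ms @ 3/2 + 357.143ms (1/2)
3. 1428.571ms @ 2 + 1071.429ms (3/2)
4. 2500.0ms @ 7/2 + 178.571ms (1/4)
5. 2678.571ms @ 15/4 + 178.571ms (1/4)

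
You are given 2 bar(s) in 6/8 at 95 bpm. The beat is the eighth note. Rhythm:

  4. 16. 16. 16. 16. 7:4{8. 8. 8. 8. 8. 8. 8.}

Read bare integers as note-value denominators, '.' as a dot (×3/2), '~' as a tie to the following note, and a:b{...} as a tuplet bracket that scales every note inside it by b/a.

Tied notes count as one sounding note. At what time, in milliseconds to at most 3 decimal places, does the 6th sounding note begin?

note 6 onset = 6b = 3789.474ms

1. 0.0ms @ 0 + 1894.737ms (3)
2. 1894.737ms @ 3 + 473.684ms (3/4)
3. 2368.421ms @ 15/4 + 473.684ms (3/4)
4. 2842.105ms @ 9/2 + 473.684ms (3/4)
5. 3315.789ms @ 21/4 + 473.684ms (3/4)
6. 3789.474ms @ 6 + 541.353ms (6/7)
7. 4330.827ms @ 48/7 + 541.353ms (6/7)
8. 4872.18ms @ 54/7 + 541.353ms (6/7)
9. 5413.534ms @ 60/7 + 541.353ms (6/7)
10. 5954.887ms @ 66/7 + 541.353ms (6/7)
11. 6496.241ms @ 72/7 + 541.353ms (6/7)
12. 7037.594ms @ 78/7 + 541.353ms (6/7)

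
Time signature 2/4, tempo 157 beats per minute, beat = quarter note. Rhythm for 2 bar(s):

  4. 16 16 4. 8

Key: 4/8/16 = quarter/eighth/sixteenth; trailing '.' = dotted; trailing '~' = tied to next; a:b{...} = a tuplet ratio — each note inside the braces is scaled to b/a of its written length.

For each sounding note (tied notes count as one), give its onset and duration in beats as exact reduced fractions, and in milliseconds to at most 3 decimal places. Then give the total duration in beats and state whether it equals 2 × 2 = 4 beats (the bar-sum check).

1) 0.0ms=0b +573.248ms=3/2b
2) 573.248ms=3/2b +95.541ms=1/4b
3) 668.79ms=7/4b +95.541ms=1/4b
4) 764.331ms=2b +573.248ms=3/2b
5) 1337.58ms=7/2b +191.083ms=1/2b
Σ=4b of 4 (157bpm 2/4) — PASS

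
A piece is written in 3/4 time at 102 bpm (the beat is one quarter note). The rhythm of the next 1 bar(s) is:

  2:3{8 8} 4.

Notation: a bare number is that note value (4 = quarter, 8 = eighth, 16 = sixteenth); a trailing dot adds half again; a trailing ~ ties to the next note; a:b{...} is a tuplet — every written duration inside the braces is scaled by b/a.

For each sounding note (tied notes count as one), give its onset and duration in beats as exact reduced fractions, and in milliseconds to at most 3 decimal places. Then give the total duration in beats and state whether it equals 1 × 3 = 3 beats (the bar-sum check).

1) 0.0ms=0b +441.176ms=3/4b
2) 441.176ms=3/4b +441.176ms=3/4b
3) 882.353ms=3/2b +882.353ms=3/2b
Σ=3b of 3 (102bpm 3/4) — PASS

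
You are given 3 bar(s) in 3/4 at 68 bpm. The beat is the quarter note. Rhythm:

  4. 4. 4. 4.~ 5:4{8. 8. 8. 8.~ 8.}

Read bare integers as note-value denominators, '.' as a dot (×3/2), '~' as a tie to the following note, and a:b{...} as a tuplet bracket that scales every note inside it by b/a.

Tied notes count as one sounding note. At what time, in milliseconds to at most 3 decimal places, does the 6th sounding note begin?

1. 0.0ms @ 0 + 1323.529ms (3/2)
2. 1323.529ms @ 3/2 + 1323.529ms (3/2)
3. 2647.059ms @ 3 + 1323.529ms (3/2)
4. 3970.588ms @ 9/2 + 1852.941ms (21/10)
5. 5823.529ms @ 33/5 + 529.412ms (3/5)
6. 6352.941ms @ 36/5 + 529.412ms (3/5)
7. 6882.353ms @ 39/5 + 1058.824ms (6/5)

note 6 onset = 36/5b = 6352.941ms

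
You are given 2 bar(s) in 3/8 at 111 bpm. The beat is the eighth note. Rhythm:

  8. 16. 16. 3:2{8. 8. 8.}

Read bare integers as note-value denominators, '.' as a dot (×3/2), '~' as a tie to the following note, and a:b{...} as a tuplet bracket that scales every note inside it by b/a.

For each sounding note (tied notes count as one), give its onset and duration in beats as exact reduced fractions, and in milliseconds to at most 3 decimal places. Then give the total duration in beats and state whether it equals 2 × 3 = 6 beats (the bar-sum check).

1) 0.0ms=0b +810.811ms=3/2b
2) 810.811ms=3/2b +405.405ms=3/4b
3) 1216.216ms=9/4b +405.405ms=3/4b
4) 1621.622ms=3b +540.541ms=1b
5) 2162.162ms=4b +540.541ms=1b
6) 2702.703ms=5b +540.541ms=1b
Σ=6b of 6 (111bpm 3/8) — PASS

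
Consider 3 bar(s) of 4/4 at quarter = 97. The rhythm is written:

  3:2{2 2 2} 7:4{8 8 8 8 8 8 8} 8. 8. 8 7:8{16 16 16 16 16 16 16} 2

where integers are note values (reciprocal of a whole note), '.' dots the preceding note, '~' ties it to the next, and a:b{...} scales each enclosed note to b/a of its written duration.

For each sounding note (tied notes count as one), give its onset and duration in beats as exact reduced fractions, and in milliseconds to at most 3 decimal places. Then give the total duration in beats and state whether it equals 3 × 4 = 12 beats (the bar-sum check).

1) 0.0ms=0b +824.742ms=4/3b
2) 824.742ms=4/3b +824.742ms=4/3b
3) 1649.485ms=8/3b +824.742ms=4/3b
4) 2474.227ms=4b +176.73ms=2/7b
5) 2650.957ms=30/7b +176.73ms=2/7b
6) 2827.688ms=32/7b +176.73ms=2/7b
7) 3004.418ms=34/7b +176.73ms=2/7b
8) 3181.149ms=36/7b +176.73ms=2/7b
9) 3357.879ms=38/7b +176.73ms=2/7b
10) 3534.61ms=40/7b +176.73ms=2/7b
11) 3711.34ms=6b +463.918ms=3/4b
12) 4175.258ms=27/4b +463.918ms=3/4b
13) 4639.175ms=15/2b +309.278ms=1/2b
14) 4948.454ms=8b +176.73ms=2/7b
15) 5125.184ms=58/7b +176.73ms=2/7b
16) 5301.915ms=60/7b +176.73ms=2/7b
17) 5478.645ms=62/7b +176.73ms=2/7b
18) 5655.376ms=64/7b +176.73ms=2/7b
19) 5832.106ms=66/7b +176.73ms=2/7b
20) 6008.837ms=68/7b +176.73ms=2/7b
21) 6185.567ms=10b +1237.113ms=2b
Σ=12b of 12 (97bpm 4/4) — PASS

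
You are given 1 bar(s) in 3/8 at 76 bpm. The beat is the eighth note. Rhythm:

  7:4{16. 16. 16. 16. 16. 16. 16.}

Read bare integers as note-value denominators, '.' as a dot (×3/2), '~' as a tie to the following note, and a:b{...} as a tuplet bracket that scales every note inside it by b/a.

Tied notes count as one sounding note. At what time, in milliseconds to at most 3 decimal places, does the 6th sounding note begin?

note 6 onset = 15/7b = 1691.729ms

1. 0.0ms @ 0 + 338.346ms (3/7)
2. 338.346ms @ 3/7 + 338.346ms (3/7)
3. 676.692ms @ 6/7 + 338.346ms (3/7)
4. 1015.038ms @ 9/7 + 338.346ms (3/7)
5. 1353.383ms @ 12/7 + 338.346ms (3/7)
6. 1691.729ms @ 15/7 + 338.346ms (3/7)
7. 2030.075ms @ 18/7 + 338.346ms (3/7)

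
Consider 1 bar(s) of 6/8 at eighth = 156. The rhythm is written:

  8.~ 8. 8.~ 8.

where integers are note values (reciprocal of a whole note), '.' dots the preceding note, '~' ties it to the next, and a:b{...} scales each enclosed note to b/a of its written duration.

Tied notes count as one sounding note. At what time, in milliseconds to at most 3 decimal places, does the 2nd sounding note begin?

1. 0.0ms @ 0 + 1153.846ms (3)
2. 1153.846ms @ 3 + 1153.846ms (3)

note 2 onset = 3b = 1153.846ms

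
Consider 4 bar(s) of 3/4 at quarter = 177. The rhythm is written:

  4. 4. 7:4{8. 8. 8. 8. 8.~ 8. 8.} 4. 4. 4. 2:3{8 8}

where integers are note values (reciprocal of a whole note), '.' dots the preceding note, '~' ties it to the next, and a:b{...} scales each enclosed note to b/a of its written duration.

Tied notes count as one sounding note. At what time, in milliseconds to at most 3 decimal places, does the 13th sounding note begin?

note 13 onset = 45/4b = 3813.559ms

1. 0.0ms @ 0 + 508.475ms (3/2)
2. 508.475ms @ 3/2 + 508.475ms (3/2)
3. 1016.949ms @ 3 + 145.278ms (3/7)
4. 1162.228ms @ 24/7 + 145.278ms (3/7)
5. 1307.506ms @ 27/7 + 145.278ms (3/7)
6. 1452.785ms @ 30/7 + 145.278ms (3/7)
7. 1598.063ms @ 33/7 + 290.557ms (6/7)
8. 1888.62ms @ 39/7 + 145.278ms (3/7)
9. 2033.898ms @ 6 + 508.475ms (3/2)
10. 2542.373ms @ 15/2 + 508.475ms (3/2)
11. 3050.847ms @ 9 + 508.475ms (3/2)
12. 3559.322ms @ 21/2 + 254.237ms (3/4)
13. 3813.559ms @ 45/4 + 254.237ms (3/4)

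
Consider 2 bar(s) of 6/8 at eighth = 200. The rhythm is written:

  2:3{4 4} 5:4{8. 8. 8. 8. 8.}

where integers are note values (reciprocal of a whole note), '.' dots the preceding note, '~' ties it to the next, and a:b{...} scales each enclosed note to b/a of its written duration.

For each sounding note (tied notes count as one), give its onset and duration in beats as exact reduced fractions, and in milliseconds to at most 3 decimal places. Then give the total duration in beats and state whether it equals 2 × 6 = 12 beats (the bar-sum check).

1) 0.0ms=0b +900.0ms=3b
2) 900.0ms=3b +900.0ms=3b
3) 1800.0ms=6b +360.0ms=6/5b
4) 2160.0ms=36/5b +360.0ms=6/5b
5) 2520.0ms=42/5b +360.0ms=6/5b
6) 2880.0ms=48/5b +360.0ms=6/5b
7) 3240.0ms=54/5b +360.0ms=6/5b
Σ=12b of 12 (200bpm 6/8) — PASS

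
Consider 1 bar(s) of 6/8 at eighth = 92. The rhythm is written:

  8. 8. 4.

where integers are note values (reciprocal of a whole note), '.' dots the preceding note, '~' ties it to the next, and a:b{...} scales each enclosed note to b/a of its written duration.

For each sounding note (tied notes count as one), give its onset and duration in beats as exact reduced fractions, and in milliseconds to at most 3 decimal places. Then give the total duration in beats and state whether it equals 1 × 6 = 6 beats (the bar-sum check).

1) 0.0ms=0b +978.261ms=3/2b
2) 978.261ms=3/2b +978.261ms=3/2b
3) 1956.522ms=3b +1956.522ms=3b
Σ=6b of 6 (92bpm 6/8) — PASS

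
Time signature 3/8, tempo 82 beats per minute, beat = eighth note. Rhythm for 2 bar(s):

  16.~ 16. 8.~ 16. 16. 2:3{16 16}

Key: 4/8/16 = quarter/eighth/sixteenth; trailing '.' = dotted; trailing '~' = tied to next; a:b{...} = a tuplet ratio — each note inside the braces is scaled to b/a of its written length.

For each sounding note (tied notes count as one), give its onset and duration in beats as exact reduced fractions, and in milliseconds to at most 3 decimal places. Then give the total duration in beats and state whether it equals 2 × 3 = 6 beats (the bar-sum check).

1) 0.0ms=0b +1097.561ms=3/2b
2) 1097.561ms=3/2b +1646.341ms=9/4b
3) 2743.902ms=15/4b +548.78ms=3/4b
4) 3292.683ms=9/2b +548.78ms=3/4b
5) 3841.463ms=21/4b +548.78ms=3/4b
Σ=6b of 6 (82bpm 3/8) — PASS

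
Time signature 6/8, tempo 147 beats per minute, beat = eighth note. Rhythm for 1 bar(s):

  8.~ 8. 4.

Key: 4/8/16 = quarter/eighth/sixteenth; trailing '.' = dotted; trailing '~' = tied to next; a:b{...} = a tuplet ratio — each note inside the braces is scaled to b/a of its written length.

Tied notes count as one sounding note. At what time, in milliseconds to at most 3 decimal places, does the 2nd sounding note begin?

1. 0.0ms @ 0 + 1224.49ms (3)
2. 1224.49ms @ 3 + 1224.49ms (3)

note 2 onset = 3b = 1224.49ms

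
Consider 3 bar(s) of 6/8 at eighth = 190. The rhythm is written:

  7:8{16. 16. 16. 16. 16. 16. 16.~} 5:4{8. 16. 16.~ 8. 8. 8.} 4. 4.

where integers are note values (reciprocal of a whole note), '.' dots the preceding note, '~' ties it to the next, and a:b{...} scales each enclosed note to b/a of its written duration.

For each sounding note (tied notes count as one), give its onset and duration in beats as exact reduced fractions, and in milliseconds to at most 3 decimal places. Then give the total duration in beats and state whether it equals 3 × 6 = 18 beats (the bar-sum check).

1) 0.0ms=0b +270.677ms=6/7b
2) 270.677ms=6/7b +270.677ms=6/7b
3) 541.353ms=12/7b +270.677ms=6/7b
4) 812.03ms=18/7b +270.677ms=6/7b
5) 1082.707ms=24/7b +270.677ms=6/7b
6) 1353.383ms=30/7b +270.677ms=6/7b
7) 1624.06ms=36/7b +649.624ms=72/35b
8) 2273.684ms=36/5b +189.474ms=3/5b
9) 2463.158ms=39/5b +568.421ms=9/5b
10) 3031.579ms=48/5b +378.947ms=6/5b
11) 3410.526ms=54/5b +378.947ms=6/5b
12) 3789.474ms=12b +947.368ms=3b
13) 4736.842ms=15b +947.368ms=3b
Σ=18b of 18 (190bpm 6/8) — PASS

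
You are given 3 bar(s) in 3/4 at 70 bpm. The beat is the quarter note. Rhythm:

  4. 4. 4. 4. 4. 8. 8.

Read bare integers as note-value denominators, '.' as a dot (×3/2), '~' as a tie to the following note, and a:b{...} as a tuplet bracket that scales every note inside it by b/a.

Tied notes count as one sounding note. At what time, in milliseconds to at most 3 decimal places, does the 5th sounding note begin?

note 5 onset = 6b = 5142.857ms

1. 0.0ms @ 0 + 1285.714ms (3/2)
2. 1285.714ms @ 3/2 + 1285.714ms (3/2)
3. 2571.429ms @ 3 + 1285.714ms (3/2)
4. 3857.143ms @ 9/2 + 1285.714ms (3/2)
5. 5142.857ms @ 6 + 1285.714ms (3/2)
6. 6428.571ms @ 15/2 + 642.857ms (3/4)
7. 7071.429ms @ 33/4 + 642.857ms (3/4)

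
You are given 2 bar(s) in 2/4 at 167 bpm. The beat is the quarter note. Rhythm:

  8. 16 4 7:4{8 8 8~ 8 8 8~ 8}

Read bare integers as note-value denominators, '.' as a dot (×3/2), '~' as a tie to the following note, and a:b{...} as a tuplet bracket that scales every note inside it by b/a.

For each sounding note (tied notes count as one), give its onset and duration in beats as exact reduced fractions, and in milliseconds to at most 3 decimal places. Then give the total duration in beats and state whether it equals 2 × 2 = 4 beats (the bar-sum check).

1) 0.0ms=0b +269.461ms=3/4b
2) 269.461ms=3/4b +89.82ms=1/4b
3) 359.281ms=1b +359.281ms=1b
4) 718.563ms=2b +102.652ms=2/7b
5) 821.215ms=16/7b +102.652ms=2/7b
6) 923.867ms=18/7b +205.304ms=4/7b
7) 1129.17ms=22/7b +102.652ms=2/7b
8) 1231.822ms=24/7b +205.304ms=4/7b
Σ=4b of 4 (167bpm 2/4) — PASS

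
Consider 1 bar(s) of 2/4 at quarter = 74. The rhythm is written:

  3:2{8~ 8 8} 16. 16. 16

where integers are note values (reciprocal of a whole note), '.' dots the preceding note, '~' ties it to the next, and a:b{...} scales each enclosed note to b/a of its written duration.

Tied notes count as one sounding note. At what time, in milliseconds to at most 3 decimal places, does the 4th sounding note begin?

note 4 onset = 11/8b = 1114.865ms

1. 0.0ms @ 0 + 540.541ms (2/3)
2. 540.541ms @ 2/3 + 270.27ms (1/3)
3. 810.811ms @ 1 + 304.054ms (3/8)
4. 1114.865ms @ 11/8 + 304.054ms (3/8)
5. 1418.919ms @ 7/4 + 202.703ms (1/4)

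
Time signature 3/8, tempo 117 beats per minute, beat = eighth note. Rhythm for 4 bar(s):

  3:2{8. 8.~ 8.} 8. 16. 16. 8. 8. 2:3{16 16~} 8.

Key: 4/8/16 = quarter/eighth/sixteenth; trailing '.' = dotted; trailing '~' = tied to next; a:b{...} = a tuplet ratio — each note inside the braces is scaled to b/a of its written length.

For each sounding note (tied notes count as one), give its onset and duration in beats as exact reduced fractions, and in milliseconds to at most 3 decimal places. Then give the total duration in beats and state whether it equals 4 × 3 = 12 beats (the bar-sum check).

1) 0.0ms=0b +512.821ms=1b
2) 512.821ms=1b +1025.641ms=2b
3) 1538.462ms=3b +769.231ms=3/2b
4) 2307.692ms=9/2b +384.615ms=3/4b
5) 2692.308ms=21/4b +384.615ms=3/4b
6) 3076.923ms=6b +769.231ms=3/2b
7) 3846.154ms=15/2b +769.231ms=3/2b
8) 4615.385ms=9b +384.615ms=3/4b
9) 5000.0ms=39/4b +1153.846ms=9/4b
Σ=12b of 12 (117bpm 3/8) — PASS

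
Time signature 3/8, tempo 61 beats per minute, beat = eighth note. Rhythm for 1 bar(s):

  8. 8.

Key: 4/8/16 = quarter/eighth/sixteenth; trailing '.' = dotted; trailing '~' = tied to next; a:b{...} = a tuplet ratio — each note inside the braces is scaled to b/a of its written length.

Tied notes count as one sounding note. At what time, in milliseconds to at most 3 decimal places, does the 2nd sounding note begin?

1. 0.0ms @ 0 + 1475.41ms (3/2)
2. 1475.41ms @ 3/2 + 1475.41ms (3/2)

note 2 onset = 3/2b = 1475.41ms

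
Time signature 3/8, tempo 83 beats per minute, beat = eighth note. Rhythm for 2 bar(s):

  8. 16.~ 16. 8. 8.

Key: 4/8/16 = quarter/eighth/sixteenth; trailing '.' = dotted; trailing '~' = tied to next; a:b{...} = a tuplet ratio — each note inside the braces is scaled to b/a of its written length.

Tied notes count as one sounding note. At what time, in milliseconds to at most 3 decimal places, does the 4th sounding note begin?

1. 0.0ms @ 0 + 1084.337ms (3/2)
2. 1084.337ms @ 3/2 + 1084.337ms (3/2)
3. 2168.675ms @ 3 + 1084.337ms (3/2)
4. 3253.012ms @ 9/2 + 1084.337ms (3/2)

note 4 onset = 9/2b = 3253.012ms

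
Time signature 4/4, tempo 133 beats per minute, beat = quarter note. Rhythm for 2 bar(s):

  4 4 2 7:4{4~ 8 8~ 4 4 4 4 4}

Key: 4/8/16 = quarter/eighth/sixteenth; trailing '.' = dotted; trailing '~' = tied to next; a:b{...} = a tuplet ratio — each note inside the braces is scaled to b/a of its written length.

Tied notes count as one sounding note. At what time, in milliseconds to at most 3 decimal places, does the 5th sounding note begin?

note 5 onset = 34/7b = 2191.192ms

1. 0.0ms @ 0 + 451.128ms (1)
2. 451.128ms @ 1 + 451.128ms (1)
3. 902.256ms @ 2 + 902.256ms (2)
4. 1804.511ms @ 4 + 386.681ms (6/7)
5. 2191.192ms @ 34/7 + 386.681ms (6/7)
6. 2577.873ms @ 40/7 + 257.787ms (4/7)
7. 2835.661ms @ 44/7 + 257.787ms (4/7)
8. 3093.448ms @ 48/7 + 257.787ms (4/7)
9. 3351.235ms @ 52/7 + 257.787ms (4/7)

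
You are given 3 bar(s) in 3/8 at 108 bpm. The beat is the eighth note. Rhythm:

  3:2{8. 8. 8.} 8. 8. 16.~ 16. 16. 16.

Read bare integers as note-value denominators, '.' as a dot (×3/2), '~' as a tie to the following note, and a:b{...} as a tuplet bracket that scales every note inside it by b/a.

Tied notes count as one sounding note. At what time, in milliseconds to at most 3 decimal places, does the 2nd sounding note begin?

note 2 onset = 1b = 555.556ms

1. 0.0ms @ 0 + 555.556ms (1)
2. 555.556ms @ 1 + 555.556ms (1)
3. 1111.111ms @ 2 + 555.556ms (1)
4. 1666.667ms @ 3 + 833.333ms (3/2)
5. 2500.0ms @ 9/2 + 833.333ms (3/2)
6. 3333.333ms @ 6 + 833.333ms (3/2)
7. 4166.667ms @ 15/2 + 416.667ms (3/4)
8. 4583.333ms @ 33/4 + 416.667ms (3/4)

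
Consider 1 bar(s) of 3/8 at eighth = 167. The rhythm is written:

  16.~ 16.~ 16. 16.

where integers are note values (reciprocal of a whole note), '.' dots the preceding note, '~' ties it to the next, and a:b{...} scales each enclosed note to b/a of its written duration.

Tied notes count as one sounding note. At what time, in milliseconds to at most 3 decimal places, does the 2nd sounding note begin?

1. 0.0ms @ 0 + 808.383ms (9/4)
2. 808.383ms @ 9/4 + 269.461ms (3/4)

note 2 onset = 9/4b = 808.383ms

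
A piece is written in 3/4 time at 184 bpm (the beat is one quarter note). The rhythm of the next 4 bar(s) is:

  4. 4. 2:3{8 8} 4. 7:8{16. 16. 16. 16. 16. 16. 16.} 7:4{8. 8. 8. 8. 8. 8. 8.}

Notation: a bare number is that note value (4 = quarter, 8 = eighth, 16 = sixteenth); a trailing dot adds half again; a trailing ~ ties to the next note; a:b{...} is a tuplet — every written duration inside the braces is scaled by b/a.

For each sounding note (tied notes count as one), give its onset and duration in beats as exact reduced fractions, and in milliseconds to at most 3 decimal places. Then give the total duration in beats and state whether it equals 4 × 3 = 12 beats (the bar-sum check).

1) 0.0ms=0b +489.13ms=3/2b
2) 489.13ms=3/2b +489.13ms=3/2b
3) 978.261ms=3b +244.565ms=3/4b
4) 1222.826ms=15/4b +244.565ms=3/4b
5) 1467.391ms=9/2b +489.13ms=3/2b
6) 1956.522ms=6b +139.752ms=3/7b
7) 2096.273ms=45/7b +139.752ms=3/7b
8) 2236.025ms=48/7b +139.752ms=3/7b
9) 2375.776ms=51/7b +139.752ms=3/7b
10) 2515.528ms=54/7b +139.752ms=3/7b
11) 2655.28ms=57/7b +139.752ms=3/7b
12) 2795.031ms=60/7b +139.752ms=3/7b
13) 2934.783ms=9b +139.752ms=3/7b
14) 3074.534ms=66/7b +139.752ms=3/7b
15) 3214.286ms=69/7b +139.752ms=3/7b
16) 3354.037ms=72/7b +139.752ms=3/7b
17) 3493.789ms=75/7b +139.752ms=3/7b
18) 3633.54ms=78/7b +139.752ms=3/7b
19) 3773.292ms=81/7b +139.752ms=3/7b
Σ=12b of 12 (184bpm 3/4) — PASS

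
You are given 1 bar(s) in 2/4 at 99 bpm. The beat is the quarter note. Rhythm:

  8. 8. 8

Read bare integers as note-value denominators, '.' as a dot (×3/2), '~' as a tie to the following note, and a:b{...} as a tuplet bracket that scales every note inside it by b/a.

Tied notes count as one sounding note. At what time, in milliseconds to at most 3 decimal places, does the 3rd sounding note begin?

1. 0.0ms @ 0 + 454.545ms (3/4)
2. 454.545ms @ 3/4 + 454.545ms (3/4)
3. 909.091ms @ 3/2 + 303.03ms (1/2)

note 3 onset = 3/2b = 909.091ms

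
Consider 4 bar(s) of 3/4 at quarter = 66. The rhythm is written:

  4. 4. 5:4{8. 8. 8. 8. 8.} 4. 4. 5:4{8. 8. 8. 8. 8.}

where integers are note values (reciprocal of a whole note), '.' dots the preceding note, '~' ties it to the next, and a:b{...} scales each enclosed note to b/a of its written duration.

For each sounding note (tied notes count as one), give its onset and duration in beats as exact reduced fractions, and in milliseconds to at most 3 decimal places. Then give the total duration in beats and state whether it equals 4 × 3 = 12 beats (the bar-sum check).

1) 0.0ms=0b +1363.636ms=3/2b
2) 1363.636ms=3/2b +1363.636ms=3/2b
3) 2727.273ms=3b +545.455ms=3/5b
4) 3272.727ms=18/5b +545.455ms=3/5b
5) 3818.182ms=21/5b +545.455ms=3/5b
6) 4363.636ms=24/5b +545.455ms=3/5b
7) 4909.091ms=27/5b +545.455ms=3/5b
8) 5454.545ms=6b +1363.636ms=3/2b
9) 6818.182ms=15/2b +1363.636ms=3/2b
10) 8181.818ms=9b +545.455ms=3/5b
11) 8727.273ms=48/5b +545.455ms=3/5b
12) 9272.727ms=51/5b +545.455ms=3/5b
13) 9818.182ms=54/5b +545.455ms=3/5b
14) 10363.636ms=57/5b +545.455ms=3/5b
Σ=12b of 12 (66bpm 3/4) — PASS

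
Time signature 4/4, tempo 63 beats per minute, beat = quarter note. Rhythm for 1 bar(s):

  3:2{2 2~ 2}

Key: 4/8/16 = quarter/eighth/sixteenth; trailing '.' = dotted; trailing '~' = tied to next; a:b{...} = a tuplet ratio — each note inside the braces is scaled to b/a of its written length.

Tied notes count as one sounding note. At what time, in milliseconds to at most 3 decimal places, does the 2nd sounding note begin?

note 2 onset = 4/3b = 1269.841ms

1. 0.0ms @ 0 + 1269.841ms (4/3)
2. 1269.841ms @ 4/3 + 2539.683ms (8/3)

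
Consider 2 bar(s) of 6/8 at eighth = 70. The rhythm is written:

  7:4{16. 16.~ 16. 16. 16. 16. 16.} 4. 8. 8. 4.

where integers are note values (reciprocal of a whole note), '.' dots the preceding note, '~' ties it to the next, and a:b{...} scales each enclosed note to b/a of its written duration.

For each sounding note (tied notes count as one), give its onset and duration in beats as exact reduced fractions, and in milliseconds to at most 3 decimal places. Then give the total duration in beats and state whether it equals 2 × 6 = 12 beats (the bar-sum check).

1) 0.0ms=0b +367.347ms=3/7b
2) 367.347ms=3/7b +734.694ms=6/7b
3) 1102.041ms=9/7b +367.347ms=3/7b
4) 1469.388ms=12/7b +367.347ms=3/7b
5) 1836.735ms=15/7b +367.347ms=3/7b
6) 2204.082ms=18/7b +367.347ms=3/7b
7) 2571.429ms=3b +2571.429ms=3b
8) 5142.857ms=6b +1285.714ms=3/2b
9) 6428.571ms=15/2b +1285.714ms=3/2b
10) 7714.286ms=9b +2571.429ms=3b
Σ=12b of 12 (70bpm 6/8) — PASS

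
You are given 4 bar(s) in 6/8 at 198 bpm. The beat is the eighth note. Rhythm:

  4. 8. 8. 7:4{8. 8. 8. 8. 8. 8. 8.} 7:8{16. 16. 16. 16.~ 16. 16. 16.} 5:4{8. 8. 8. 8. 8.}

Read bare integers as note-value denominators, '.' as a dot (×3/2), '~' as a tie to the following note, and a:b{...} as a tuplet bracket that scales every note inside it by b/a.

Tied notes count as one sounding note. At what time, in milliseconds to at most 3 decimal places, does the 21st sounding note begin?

note 21 onset = 114/5b = 6909.091ms

1. 0.0ms @ 0 + 909.091ms (3)
2. 909.091ms @ 3 + 454.545ms (3/2)
3. 1363.636ms @ 9/2 + 454.545ms (3/2)
4. 1818.182ms @ 6 + 259.74ms (6/7)
5. 2077.922ms @ 48/7 + 259.74ms (6/7)
6. 2337.662ms @ 54/7 + 259.74ms (6/7)
7. 2597.403ms @ 60/7 + 259.74ms (6/7)
8. 2857.143ms @ 66/7 + 259.74ms (6/7)
9. 3116.883ms @ 72/7 + 259.74ms (6/7)
10. 3376.623ms @ 78/7 + 259.74ms (6/7)
11. 3636.364ms @ 12 + 259.74ms (6/7)
12. 3896.104ms @ 90/7 + 259.74ms (6/7)
13. 4155.844ms @ 96/7 + 259.74ms (6/7)
14. 4415.584ms @ 102/7 + 519.481ms (12/7)
15. 4935.065ms @ 114/7 + 259.74ms (6/7)
16. 5194.805ms @ 120/7 + 259.74ms (6/7)
17. 5454.545ms @ 18 + 363.636ms (6/5)
18. 5818.182ms @ 96/5 + 363.636ms (6/5)
19. 6181.818ms @ 102/5 + 363.636ms (6/5)
20. 6545.455ms @ 108/5 + 363.636ms (6/5)
21. 6909.091ms @ 114/5 + 363.636ms (6/5)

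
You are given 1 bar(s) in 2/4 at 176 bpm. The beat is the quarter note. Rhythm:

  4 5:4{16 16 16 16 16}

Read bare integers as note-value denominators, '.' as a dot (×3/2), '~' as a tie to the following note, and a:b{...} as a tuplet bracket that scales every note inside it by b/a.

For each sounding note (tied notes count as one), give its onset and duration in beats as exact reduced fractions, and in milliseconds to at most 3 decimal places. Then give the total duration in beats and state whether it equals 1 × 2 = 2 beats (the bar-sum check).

1) 0.0ms=0b +340.909ms=1b
2) 340.909ms=1b +68.182ms=1/5b
3) 409.091ms=6/5b +68.182ms=1/5b
4) 477.273ms=7/5b +68.182ms=1/5b
5) 545.455ms=8/5b +68.182ms=1/5b
6) 613.636ms=9/5b +68.182ms=1/5b
Σ=2b of 2 (176bpm 2/4) — PASS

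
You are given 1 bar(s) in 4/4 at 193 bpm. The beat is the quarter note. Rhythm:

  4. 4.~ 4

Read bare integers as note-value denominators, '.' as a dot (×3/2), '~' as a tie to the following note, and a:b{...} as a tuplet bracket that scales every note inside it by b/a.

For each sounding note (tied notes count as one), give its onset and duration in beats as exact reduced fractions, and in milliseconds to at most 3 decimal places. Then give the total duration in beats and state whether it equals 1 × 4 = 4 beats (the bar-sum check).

1) 0.0ms=0b +466.321ms=3/2b
2) 466.321ms=3/2b +777.202ms=5/2b
Σ=4b of 4 (193bpm 4/4) — PASS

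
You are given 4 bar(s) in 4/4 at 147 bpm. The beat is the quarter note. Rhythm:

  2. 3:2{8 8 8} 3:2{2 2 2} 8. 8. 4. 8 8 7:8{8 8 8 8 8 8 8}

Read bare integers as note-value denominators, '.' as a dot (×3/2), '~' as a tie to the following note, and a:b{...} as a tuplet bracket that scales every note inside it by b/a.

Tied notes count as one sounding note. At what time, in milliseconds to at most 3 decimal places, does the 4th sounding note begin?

note 4 onset = 11/3b = 1496.599ms

1. 0.0ms @ 0 + 1224.49ms (3)
2. 1224.49ms @ 3 + 136.054ms (1/3)
3. 1360.544ms @ 10/3 + 136.054ms (1/3)
4. 1496.599ms @ 11/3 + 136.054ms (1/3)
5. 1632.653ms @ 4 + 544.218ms (4/3)
6. 2176.871ms @ 16/3 + 544.218ms (4/3)
7. 2721.088ms @ 20/3 + 544.218ms (4/3)
8. 3265.306ms @ 8 + 306.122ms (3/4)
9. 3571.429ms @ 35/4 + 306.122ms (3/4)
10. 3877.551ms @ 19/2 + 612.245ms (3/2)
11. 4489.796ms @ 11 + 204.082ms (1/2)
12. 4693.878ms @ 23/2 + 204.082ms (1/2)
13. 4897.959ms @ 12 + 233.236ms (4/7)
14. 5131.195ms @ 88/7 + 233.236ms (4/7)
15. 5364.431ms @ 92/7 + 233.236ms (4/7)
16. 5597.668ms @ 96/7 + 233.236ms (4/7)
17. 5830.904ms @ 100/7 + 233.236ms (4/7)
18. 6064.14ms @ 104/7 + 233.236ms (4/7)
19. 6297.376ms @ 108/7 + 233.236ms (4/7)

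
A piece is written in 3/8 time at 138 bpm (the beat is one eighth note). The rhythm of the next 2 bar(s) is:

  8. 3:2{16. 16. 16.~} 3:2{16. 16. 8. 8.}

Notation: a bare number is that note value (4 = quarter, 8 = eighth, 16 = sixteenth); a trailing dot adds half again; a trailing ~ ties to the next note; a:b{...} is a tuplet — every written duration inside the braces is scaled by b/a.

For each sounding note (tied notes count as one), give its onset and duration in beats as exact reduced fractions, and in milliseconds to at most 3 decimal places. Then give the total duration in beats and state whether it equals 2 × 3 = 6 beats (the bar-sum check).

1) 0.0ms=0b +652.174ms=3/2b
2) 652.174ms=3/2b +217.391ms=1/2b
3) 869.565ms=2b +217.391ms=1/2b
4) 1086.957ms=5/2b +434.783ms=1b
5) 1521.739ms=7/2b +217.391ms=1/2b
6) 1739.13ms=4b +434.783ms=1b
7) 2173.913ms=5b +434.783ms=1b
Σ=6b of 6 (138bpm 3/8) — PASS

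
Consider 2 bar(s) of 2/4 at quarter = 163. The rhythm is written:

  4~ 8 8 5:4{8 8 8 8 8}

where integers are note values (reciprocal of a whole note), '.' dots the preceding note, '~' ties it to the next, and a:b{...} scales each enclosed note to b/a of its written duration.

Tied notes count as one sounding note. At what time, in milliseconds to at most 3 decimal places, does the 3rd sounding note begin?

1. 0.0ms @ 0 + 552.147ms (3/2)
2. 552.147ms @ 3/2 + 184.049ms (1/2)
3. 736.196ms @ 2 + 147.239ms (2/5)
4. 883.436ms @ 12/5 + 147.239ms (2/5)
5. 1030.675ms @ 14/5 + 147.239ms (2/5)
6. 1177.914ms @ 16/5 + 147.239ms (2/5)
7. 1325.153ms @ 18/5 + 147.239ms (2/5)

note 3 onset = 2b = 736.196ms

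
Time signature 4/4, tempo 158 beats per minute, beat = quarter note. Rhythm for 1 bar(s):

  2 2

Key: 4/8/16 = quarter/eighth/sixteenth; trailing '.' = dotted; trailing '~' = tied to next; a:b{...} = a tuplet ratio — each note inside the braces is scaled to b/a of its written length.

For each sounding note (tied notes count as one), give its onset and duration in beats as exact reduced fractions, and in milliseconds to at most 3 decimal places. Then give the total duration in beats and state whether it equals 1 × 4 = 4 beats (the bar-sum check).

1) 0.0ms=0b +759.494ms=2b
2) 759.494ms=2b +759.494ms=2b
Σ=4b of 4 (158bpm 4/4) — PASS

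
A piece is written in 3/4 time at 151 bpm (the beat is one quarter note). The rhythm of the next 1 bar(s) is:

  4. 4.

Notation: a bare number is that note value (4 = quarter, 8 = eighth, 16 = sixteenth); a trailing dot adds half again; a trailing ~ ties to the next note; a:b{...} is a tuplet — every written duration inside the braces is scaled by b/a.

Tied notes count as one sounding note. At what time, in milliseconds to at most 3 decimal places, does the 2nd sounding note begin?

1. 0.0ms @ 0 + 596.026ms (3/2)
2. 596.026ms @ 3/2 + 596.026ms (3/2)

note 2 onset = 3/2b = 596.026ms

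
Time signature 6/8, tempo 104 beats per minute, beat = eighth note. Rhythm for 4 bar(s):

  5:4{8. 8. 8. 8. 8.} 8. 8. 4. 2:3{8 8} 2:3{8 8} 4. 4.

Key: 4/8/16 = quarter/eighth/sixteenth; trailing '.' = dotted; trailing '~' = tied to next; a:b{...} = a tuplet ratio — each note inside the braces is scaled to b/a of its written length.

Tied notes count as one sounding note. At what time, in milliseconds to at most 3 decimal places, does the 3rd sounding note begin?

note 3 onset = 12/5b = 1384.615ms

1. 0.0ms @ 0 + 692.308ms (6/5)
2. 692.308ms @ 6/5 + 692.308ms (6/5)
3. 1384.615ms @ 12/5 + 692.308ms (6/5)
4. 2076.923ms @ 18/5 + 692.308ms (6/5)
5. 2769.231ms @ 24/5 + 692.308ms (6/5)
6. 3461.538ms @ 6 + 865.385ms (3/2)
7. 4326.923ms @ 15/2 + 865.385ms (3/2)
8. 5192.308ms @ 9 + 1730.769ms (3)
9. 6923.077ms @ 12 + 865.385ms (3/2)
10. 7788.462ms @ 27/2 + 865.385ms (3/2)
11. 8653.846ms @ 15 + 865.385ms (3/2)
12. 9519.231ms @ 33/2 + 865.385ms (3/2)
13. 10384.615ms @ 18 + 1730.769ms (3)
14. 12115.385ms @ 21 + 1730.769ms (3)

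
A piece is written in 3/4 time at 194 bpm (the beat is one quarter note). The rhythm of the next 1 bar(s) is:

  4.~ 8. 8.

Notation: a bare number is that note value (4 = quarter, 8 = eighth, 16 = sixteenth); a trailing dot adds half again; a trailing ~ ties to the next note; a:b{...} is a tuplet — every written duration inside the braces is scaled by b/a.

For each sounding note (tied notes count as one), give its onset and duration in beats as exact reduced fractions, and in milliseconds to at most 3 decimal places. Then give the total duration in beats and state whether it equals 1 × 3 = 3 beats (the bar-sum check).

1) 0.0ms=0b +695.876ms=9/4b
2) 695.876ms=9/4b +231.959ms=3/4b
Σ=3b of 3 (194bpm 3/4) — PASS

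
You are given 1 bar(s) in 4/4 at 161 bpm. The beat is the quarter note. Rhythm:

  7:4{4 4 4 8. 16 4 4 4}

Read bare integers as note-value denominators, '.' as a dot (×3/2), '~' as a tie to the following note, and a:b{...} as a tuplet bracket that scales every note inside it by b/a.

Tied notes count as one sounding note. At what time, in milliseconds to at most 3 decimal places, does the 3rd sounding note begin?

1. 0.0ms @ 0 + 212.955ms (4/7)
2. 212.955ms @ 4/7 + 212.955ms (4/7)
3. 425.909ms @ 8/7 + 212.955ms (4/7)
4. 638.864ms @ 12/7 + 159.716ms (3/7)
5. 798.58ms @ 15/7 + 53.239ms (1/7)
6. 851.819ms @ 16/7 + 212.955ms (4/7)
7. 1064.774ms @ 20/7 + 212.955ms (4/7)
8. 1277.728ms @ 24/7 + 212.955ms (4/7)

note 3 onset = 8/7b = 425.909ms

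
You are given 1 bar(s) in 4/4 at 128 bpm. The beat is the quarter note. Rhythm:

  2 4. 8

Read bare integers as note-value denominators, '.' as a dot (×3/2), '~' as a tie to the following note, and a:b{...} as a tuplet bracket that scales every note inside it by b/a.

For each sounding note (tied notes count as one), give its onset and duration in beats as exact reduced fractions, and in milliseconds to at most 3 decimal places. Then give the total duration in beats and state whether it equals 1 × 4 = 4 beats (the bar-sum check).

1) 0.0ms=0b +937.5ms=2b
2) 937.5ms=2b +703.125ms=3/2b
3) 1640.625ms=7/2b +234.375ms=1/2b
Σ=4b of 4 (128bpm 4/4) — PASS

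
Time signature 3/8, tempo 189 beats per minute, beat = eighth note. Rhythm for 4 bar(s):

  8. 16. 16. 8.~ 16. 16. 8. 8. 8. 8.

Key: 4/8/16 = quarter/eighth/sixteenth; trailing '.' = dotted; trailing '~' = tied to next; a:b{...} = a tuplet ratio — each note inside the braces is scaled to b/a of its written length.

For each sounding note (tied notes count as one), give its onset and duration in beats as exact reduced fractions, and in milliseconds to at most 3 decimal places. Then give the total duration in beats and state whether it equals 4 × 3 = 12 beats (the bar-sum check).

1) 0.0ms=0b +476.19ms=3/2b
2) 476.19ms=3/2b +238.095ms=3/4b
3) 714.286ms=9/4b +238.095ms=3/4b
4) 952.381ms=3b +714.286ms=9/4b
5) 1666.667ms=21/4b +238.095ms=3/4b
6) 1904.762ms=6b +476.19ms=3/2b
7) 2380.952ms=15/2b +476.19ms=3/2b
8) 2857.143ms=9b +476.19ms=3/2b
9) 3333.333ms=21/2b +476.19ms=3/2b
Σ=12b of 12 (189bpm 3/8) — PASS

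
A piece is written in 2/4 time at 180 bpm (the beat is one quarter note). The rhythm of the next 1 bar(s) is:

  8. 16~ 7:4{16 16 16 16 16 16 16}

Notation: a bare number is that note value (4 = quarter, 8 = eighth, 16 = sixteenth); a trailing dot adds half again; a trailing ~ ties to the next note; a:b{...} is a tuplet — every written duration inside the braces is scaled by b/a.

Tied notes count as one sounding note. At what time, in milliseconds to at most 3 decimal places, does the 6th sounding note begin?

1. 0.0ms @ 0 + 250.0ms (3/4)
2. 250.0ms @ 3/4 + 130.952ms (11/28)
3. 380.952ms @ 8/7 + 47.619ms (1/7)
4. 428.571ms @ 9/7 + 47.619ms (1/7)
5. 476.19ms @ 10/7 + 47.619ms (1/7)
6. 523.81ms @ 11/7 + 47.619ms (1/7)
7. 571.429ms @ 12/7 + 47.619ms (1/7)
8. 619.048ms @ 13/7 + 47.619ms (1/7)

note 6 onset = 11/7b = 523.81ms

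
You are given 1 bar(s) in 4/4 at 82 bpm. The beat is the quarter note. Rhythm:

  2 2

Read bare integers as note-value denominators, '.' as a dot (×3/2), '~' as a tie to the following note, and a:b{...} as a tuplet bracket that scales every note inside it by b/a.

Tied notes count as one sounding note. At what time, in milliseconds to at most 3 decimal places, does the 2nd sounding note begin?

note 2 onset = 2b = 1463.415ms

1. 0.0ms @ 0 + 1463.415ms (2)
2. 1463.415ms @ 2 + 1463.415ms (2)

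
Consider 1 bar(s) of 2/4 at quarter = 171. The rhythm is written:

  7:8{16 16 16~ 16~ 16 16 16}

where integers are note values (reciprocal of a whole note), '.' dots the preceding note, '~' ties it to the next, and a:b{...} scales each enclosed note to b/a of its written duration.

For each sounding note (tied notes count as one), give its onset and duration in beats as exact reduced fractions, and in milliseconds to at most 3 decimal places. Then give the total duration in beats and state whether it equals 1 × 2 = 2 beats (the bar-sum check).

1) 0.0ms=0b +100.251ms=2/7b
2) 100.251ms=2/7b +100.251ms=2/7b
3) 200.501ms=4/7b +300.752ms=6/7b
4) 501.253ms=10/7b +100.251ms=2/7b
5) 601.504ms=12/7b +100.251ms=2/7b
Σ=2b of 2 (171bpm 2/4) — PASS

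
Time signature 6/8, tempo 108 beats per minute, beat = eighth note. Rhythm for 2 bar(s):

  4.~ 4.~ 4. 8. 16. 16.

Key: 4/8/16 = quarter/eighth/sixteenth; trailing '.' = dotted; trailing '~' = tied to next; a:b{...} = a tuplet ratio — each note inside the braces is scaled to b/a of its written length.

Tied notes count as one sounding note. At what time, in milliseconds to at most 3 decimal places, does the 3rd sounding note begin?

1. 0.0ms @ 0 + 5000.0ms (9)
2. 5000.0ms @ 9 + 833.333ms (3/2)
3. 5833.333ms @ 21/2 + 416.667ms (3/4)
4. 6250.0ms @ 45/4 + 416.667ms (3/4)

note 3 onset = 21/2b = 5833.333ms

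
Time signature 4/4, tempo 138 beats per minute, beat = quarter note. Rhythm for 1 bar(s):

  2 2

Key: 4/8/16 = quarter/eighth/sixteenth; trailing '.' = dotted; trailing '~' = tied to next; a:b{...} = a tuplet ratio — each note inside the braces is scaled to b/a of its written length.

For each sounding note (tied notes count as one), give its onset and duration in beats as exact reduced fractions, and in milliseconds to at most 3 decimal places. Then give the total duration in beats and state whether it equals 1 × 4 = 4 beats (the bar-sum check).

1) 0.0ms=0b +869.565ms=2b
2) 869.565ms=2b +869.565ms=2b
Σ=4b of 4 (138bpm 4/4) — PASS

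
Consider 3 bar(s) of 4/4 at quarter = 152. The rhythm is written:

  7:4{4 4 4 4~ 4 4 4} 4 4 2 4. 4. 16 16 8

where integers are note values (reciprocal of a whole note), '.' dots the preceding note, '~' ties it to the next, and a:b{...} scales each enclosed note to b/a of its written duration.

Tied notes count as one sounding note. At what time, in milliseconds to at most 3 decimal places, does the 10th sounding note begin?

1. 0.0ms @ 0 + 225.564ms (4/7)
2. 225.564ms @ 4/7 + 225.564ms (4/7)
3. 451.128ms @ 8/7 + 225.564ms (4/7)
4. 676.692ms @ 12/7 + 451.128ms (8/7)
5. 1127.82ms @ 20/7 + 225.564ms (4/7)
6. 1353.383ms @ 24/7 + 225.564ms (4/7)
7. 1578.947ms @ 4 + 394.737ms (1)
8. 1973.684ms @ 5 + 394.737ms (1)
9. 2368.421ms @ 6 + 789.474ms (2)
10. 3157.895ms @ 8 + 592.105ms (3/2)
11. 3750.0ms @ 19/2 + 592.105ms (3/2)
12. 4342.105ms @ 11 + 98.684ms (1/4)
13. 4440.789ms @ 45/4 + 98.684ms (1/4)
14. 4539.474ms @ 23/2 + 197.368ms (1/2)

note 10 onset = 8b = 3157.895ms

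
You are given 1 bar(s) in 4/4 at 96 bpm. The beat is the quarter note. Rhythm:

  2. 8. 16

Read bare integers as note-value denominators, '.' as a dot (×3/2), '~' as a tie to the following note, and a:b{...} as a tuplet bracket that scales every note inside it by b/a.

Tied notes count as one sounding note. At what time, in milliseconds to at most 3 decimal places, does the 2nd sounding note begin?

1. 0.0ms @ 0 + 1875.0ms (3)
2. 1875.0ms @ 3 + 468.75ms (3/4)
3. 2343.75ms @ 15/4 + 156.25ms (1/4)

note 2 onset = 3b = 1875.0ms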